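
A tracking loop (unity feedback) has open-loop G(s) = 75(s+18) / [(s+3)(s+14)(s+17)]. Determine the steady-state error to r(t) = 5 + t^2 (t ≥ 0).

The open loop has no poles at the origin → type 0 system. By superposition:
  • 5: e_ss = 5/(1+K_p) with K_p=225/119 → 595/344.
  • t^2: a type-0 system cannot track it, e_ss → ∞.
The unbounded component dominates.

infinity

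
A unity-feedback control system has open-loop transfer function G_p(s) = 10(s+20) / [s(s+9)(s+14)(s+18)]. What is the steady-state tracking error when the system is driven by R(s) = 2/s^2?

The open loop has one pole at the origin → type 1 system.
K_v = lim_{s→0} s·G_p(s) = 10·20 / (9·14·18) = 50/567.
e_ss = 2/K_v = 2/(50/567) = 22.68.

22.68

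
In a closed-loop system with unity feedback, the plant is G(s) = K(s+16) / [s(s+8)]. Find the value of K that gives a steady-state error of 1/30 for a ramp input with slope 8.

120

The open loop has one pole at the origin → type 1 system.
K_v = lim_{s→0} s·G(s) = K·16 / (8) = 2·K.
e_ss = 8/K_v = 1/30 ⇒ K_v = 240 ⇒ K = 240/2 = 120.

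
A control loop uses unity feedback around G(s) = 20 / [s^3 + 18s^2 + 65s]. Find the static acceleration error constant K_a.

The denominator has no term below 65s — 1 pole at s=0, type 1.
K_a = lim_{s→0} s^2·G(s) = 0 (the extra factor of s kills the finite limit).

0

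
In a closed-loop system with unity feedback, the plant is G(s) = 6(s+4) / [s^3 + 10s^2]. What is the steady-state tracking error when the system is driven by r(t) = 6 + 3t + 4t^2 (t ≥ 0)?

10/3

The denominator has no term below 10s^2 — 2 poles at s=0, type 2. Taking each input component in turn:
  • 6: tracked with zero error.
  • 3t: tracked with zero error.
  • 4t^2: e_ss = 8/K_a with K_a=2.4 → 10/3.
Total e_ss = 10/3.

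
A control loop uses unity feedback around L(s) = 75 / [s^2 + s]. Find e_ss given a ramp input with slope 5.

1/15

Factoring s from the denominator leaves a polynomial with constant term 1, so the system is type 1.
K_v = lim_{s→0} s·L(s) = 75 / 1 = 75.
e_ss = 5/K_v = 5/75 = 1/15.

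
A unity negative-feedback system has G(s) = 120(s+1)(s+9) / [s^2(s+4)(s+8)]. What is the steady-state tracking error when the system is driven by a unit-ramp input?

0

System type = 2 (two poles at s=0).
K_v = ∞ for a type-2 system; e_ss to a ramp is zero.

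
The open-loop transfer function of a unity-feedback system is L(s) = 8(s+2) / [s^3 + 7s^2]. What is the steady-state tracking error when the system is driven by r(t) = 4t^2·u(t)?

3.5

Factoring s^2 from the denominator leaves a polynomial with constant term 7, so the system is type 2.
K_a = lim_{s→0} s^2·L(s) = 8·2 / 7 = 16/7.
r(t) = 4t^2 gives R(s) = 8/s^3.
e_ss = 8/K_a = 8/(16/7) = 3.5.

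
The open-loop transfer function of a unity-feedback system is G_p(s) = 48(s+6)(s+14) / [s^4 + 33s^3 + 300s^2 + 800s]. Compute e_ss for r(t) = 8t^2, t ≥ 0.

infinity

The denominator has no term below 800s — 1 pole at s=0, type 1.
K_a = lim_{s→0} s^2·G_p(s) = 0; the steady-state error to this parabolic input grows without bound.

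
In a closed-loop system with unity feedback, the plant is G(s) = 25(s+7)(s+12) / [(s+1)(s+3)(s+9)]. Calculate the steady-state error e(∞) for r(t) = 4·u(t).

No free integrators in G(s): this is a type 0 system.
K_p = lim_{s→0} G(s) = 25·7·12 / (1·3·9) = 700/9.
e_ss = 4/(1 + K_p) = 4/(709/9) = 36/709.

36/709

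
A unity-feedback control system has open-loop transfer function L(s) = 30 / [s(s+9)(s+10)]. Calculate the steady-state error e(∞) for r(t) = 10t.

The open loop has one pole at the origin → type 1 system.
K_v = lim_{s→0} s·L(s) = 30 / (9·10) = 1/3.
e_ss = 10/K_v = 10/(1/3) = 30.

30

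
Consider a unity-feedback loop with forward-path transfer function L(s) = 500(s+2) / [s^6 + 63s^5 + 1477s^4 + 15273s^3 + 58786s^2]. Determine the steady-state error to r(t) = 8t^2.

940.576

Factoring s^2 from the denominator leaves a polynomial with constant term 58786, so the system is type 2.
K_a = lim_{s→0} s^2·L(s) = 500·2 / 58786 = 500/29393.
r(t) = 8t^2 gives R(s) = 16/s^3.
e_ss = 16/K_a = 16/(500/29393) = 940.576.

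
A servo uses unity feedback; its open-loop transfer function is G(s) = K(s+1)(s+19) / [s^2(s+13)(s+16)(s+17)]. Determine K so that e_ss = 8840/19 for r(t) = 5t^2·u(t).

4

System type = 2 (two poles at s=0).
K_a = lim_{s→0} s^2·G(s) = K·1·19 / (13·16·17) = (19/3536)·K.
e_ss = 10/K_a = 8840/19 ⇒ K_a = 19/884 ⇒ K = (19/884)/(19/3536) = 4.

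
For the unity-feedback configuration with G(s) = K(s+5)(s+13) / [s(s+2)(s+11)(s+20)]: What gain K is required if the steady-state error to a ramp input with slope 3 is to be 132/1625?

250

G(s) has one factor of s in the denominator, so the system is type 1.
K_v = lim_{s→0} s·G(s) = K·5·13 / (2·11·20) = (13/88)·K.
e_ss = 3/K_v = 132/1625 ⇒ K_v = 1625/44 ⇒ K = (1625/44)/(13/88) = 250.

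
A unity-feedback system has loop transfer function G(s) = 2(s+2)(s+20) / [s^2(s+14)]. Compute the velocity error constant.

infinity

K_v = lim_{s→0} s·G(s); with 2 poles at the origin the limit diverges, so K_v = ∞.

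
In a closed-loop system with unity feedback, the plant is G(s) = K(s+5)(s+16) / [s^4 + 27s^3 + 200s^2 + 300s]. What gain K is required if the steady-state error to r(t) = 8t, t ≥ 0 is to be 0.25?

120

Lowest-order denominator term is 300s, so the open loop has 1 pole at the origin → type 1 system.
K_v = lim_{s→0} s·G(s) = K·5·16 / 300 = (4/15)·K.
e_ss = 8/K_v = 0.25 ⇒ K_v = 32 ⇒ K = 32/(4/15) = 120.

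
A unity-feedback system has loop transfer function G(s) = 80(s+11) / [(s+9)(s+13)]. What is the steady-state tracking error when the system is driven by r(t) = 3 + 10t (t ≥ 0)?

infinity

System type = 0 (no poles at s=0). Taking each input component in turn:
  • 3: e_ss = 3/(1+K_p) with K_p=880/117 → 351/997.
  • 10t: a type-0 system cannot track it, e_ss → ∞.
The unbounded component dominates.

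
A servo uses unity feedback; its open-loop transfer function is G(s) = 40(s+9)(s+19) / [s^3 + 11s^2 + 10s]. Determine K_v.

684

Lowest-order denominator term is 10s, so the open loop has 1 pole at the origin → type 1 system.
K_v = lim_{s→0} s·G(s) = 40·9·19 / 10 = 684.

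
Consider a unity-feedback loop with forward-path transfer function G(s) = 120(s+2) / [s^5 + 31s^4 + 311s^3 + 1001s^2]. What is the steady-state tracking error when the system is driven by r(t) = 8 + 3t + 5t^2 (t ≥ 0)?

1001/24

Factoring s^2 from the denominator leaves a polynomial with constant term 1001, so the system is type 2. Treating each term separately:
  • 8: tracked with zero error.
  • 3t: tracked with zero error.
  • 5t^2: e_ss = 10/K_a with K_a=240/1001 → 1001/24.
Total e_ss = 1001/24.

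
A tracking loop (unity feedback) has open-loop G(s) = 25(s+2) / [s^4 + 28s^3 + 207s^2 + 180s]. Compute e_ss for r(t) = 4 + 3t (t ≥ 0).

Factoring s from the denominator leaves a polynomial with constant term 180, so the system is type 1. Taking each input component in turn:
  • 4: tracked with zero error.
  • 3t: e_ss = 3/K_v with K_v=5/18 → 10.8.
Total e_ss = 10.8.

10.8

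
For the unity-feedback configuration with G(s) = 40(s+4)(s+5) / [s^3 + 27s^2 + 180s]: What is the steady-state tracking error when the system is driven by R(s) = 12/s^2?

2.7

The denominator has no term below 180s — 1 pole at s=0, type 1.
K_v = lim_{s→0} s·G(s) = 40·4·5 / 180 = 40/9.
e_ss = 12/K_v = 12/(40/9) = 2.7.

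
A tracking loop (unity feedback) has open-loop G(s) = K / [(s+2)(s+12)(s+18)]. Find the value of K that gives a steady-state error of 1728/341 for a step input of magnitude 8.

250

The open loop has no poles at the origin → type 0 system.
K_p = lim_{s→0} G(s) = K / (2·12·18) = (1/432)·K.
e_ss = 8/(1 + K_p) = 1728/341 ⇒ 1 + (1/432)·K = 341/216 ⇒ K = 250.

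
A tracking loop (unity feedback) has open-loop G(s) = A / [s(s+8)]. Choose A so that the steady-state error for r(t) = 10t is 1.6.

50

One free integrator in G(s): this is a type 1 system.
K_v = lim_{s→0} s·G(s) = A / (8) = 0.125·A.
e_ss = 10/K_v = 1.6 ⇒ K_v = 6.25 ⇒ A = 6.25/0.125 = 50.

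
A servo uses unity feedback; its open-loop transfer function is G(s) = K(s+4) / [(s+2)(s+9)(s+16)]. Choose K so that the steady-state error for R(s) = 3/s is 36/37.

150

The open loop has no poles at the origin → type 0 system.
K_p = lim_{s→0} G(s) = K·4 / (2·9·16) = (1/72)·K.
e_ss = 3/(1 + K_p) = 36/37 ⇒ 1 + (1/72)·K = 37/12 ⇒ K = 150.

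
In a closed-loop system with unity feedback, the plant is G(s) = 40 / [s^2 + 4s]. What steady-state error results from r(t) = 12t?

The denominator has no term below 4s — 1 pole at s=0, type 1.
K_v = lim_{s→0} s·G(s) = 40 / 4 = 10.
e_ss = 12/K_v = 12/10 = 1.2.

1.2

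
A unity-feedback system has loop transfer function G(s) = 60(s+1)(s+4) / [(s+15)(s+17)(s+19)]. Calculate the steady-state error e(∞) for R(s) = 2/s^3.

No free integrators in G(s): this is a type 0 system.
For a type-0 system K_a = 0, so e_ss to a parabolic input is unbounded.

infinity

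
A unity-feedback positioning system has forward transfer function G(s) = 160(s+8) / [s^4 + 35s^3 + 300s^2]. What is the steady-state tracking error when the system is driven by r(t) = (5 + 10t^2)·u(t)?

The denominator has no term below 300s^2 — 2 poles at s=0, type 2. Taking each input component in turn:
  • 5: tracked with zero error.
  • 10t^2: e_ss = 20/K_a with K_a=64/15 → 4.6875.
Total e_ss = 4.6875.

4.6875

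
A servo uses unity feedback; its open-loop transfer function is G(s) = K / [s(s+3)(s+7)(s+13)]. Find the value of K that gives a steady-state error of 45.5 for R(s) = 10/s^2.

60

One free integrator in G(s): this is a type 1 system.
K_v = lim_{s→0} s·G(s) = K / (3·7·13) = (1/273)·K.
e_ss = 10/K_v = 45.5 ⇒ K_v = 20/91 ⇒ K = (20/91)/(1/273) = 60.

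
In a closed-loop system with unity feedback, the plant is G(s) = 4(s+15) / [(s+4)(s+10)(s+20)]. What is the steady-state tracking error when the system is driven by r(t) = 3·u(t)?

G(s) has no factors of s in the denominator, so the system is type 0.
K_p = lim_{s→0} G(s) = 4·15 / (4·10·20) = 0.075.
e_ss = 3/(1 + K_p) = 3/1.075 = 120/43.

120/43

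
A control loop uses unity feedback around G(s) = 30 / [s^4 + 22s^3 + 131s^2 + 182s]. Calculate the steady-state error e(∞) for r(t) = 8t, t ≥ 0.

Lowest-order denominator term is 182s, so the open loop has 1 pole at the origin → type 1 system.
K_v = lim_{s→0} s·G(s) = 30 / 182 = 15/91.
e_ss = 8/K_v = 8/(15/91) = 728/15.

728/15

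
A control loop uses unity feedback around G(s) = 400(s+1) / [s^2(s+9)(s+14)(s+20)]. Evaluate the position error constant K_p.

infinity

K_p = lim_{s→0} G(s); with 2 poles at the origin the limit diverges, so K_p = ∞.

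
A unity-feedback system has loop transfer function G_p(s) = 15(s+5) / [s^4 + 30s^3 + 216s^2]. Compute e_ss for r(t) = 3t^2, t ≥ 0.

The denominator has no term below 216s^2 — 2 poles at s=0, type 2.
K_a = lim_{s→0} s^2·G_p(s) = 15·5 / 216 = 25/72.
r(t) = 3t^2 gives R(s) = 6/s^3.
e_ss = 6/K_a = 6/(25/72) = 17.28.

17.28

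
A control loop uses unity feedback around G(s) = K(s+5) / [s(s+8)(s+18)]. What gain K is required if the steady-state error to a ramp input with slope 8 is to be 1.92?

One free integrator in G(s): this is a type 1 system.
K_v = lim_{s→0} s·G(s) = K·5 / (8·18) = (5/144)·K.
e_ss = 8/K_v = 1.92 ⇒ K_v = 25/6 ⇒ K = (25/6)/(5/144) = 120.

120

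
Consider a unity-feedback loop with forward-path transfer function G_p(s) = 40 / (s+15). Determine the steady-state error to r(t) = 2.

6/11

The open loop has no poles at the origin → type 0 system.
K_p = lim_{s→0} G_p(s) = 40 / (15) = 8/3.
e_ss = 2/(1 + K_p) = 2/(11/3) = 6/11.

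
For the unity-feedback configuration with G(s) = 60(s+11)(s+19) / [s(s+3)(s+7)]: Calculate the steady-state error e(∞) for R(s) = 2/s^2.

7/2090

One free integrator in G(s): this is a type 1 system.
K_v = lim_{s→0} s·G(s) = 60·11·19 / (3·7) = 4180/7.
e_ss = 2/K_v = 2/(4180/7) = 7/2090.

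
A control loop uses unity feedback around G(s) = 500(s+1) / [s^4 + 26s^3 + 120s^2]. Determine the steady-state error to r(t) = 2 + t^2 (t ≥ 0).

0.48

Lowest-order denominator term is 120s^2, so the open loop has 2 poles at the origin → type 2 system. Taking each input component in turn:
  • 2: tracked with zero error.
  • t^2: e_ss = 2/K_a with K_a=25/6 → 0.48.
Total e_ss = 0.48.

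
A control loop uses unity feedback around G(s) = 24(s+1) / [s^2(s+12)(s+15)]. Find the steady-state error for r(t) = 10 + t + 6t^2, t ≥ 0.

90

The open loop has two poles at the origin → type 2 system. By superposition:
  • 10: tracked with zero error.
  • t: tracked with zero error.
  • 6t^2: e_ss = 12/K_a with K_a=2/15 → 90.
Total e_ss = 90.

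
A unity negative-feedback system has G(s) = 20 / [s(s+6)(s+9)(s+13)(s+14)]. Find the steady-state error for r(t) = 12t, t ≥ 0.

System type = 1 (one pole at s=0).
K_v = lim_{s→0} s·G(s) = 20 / (6·9·13·14) = 5/2457.
e_ss = 12/K_v = 12/(5/2457) = 5896.8.

5896.8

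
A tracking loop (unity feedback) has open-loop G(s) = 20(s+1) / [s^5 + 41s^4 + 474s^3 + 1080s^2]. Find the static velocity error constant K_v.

K_v = lim_{s→0} s·G(s); with 2 poles at the origin the limit diverges, so K_v = ∞.

infinity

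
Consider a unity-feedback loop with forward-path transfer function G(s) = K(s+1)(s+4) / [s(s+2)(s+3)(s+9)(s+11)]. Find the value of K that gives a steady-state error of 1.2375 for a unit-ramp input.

120

System type = 1 (one pole at s=0).
K_v = lim_{s→0} s·G(s) = K·1·4 / (2·3·9·11) = (2/297)·K.
e_ss = 1/K_v = 1.2375 ⇒ K_v = 80/99 ⇒ K = (80/99)/(2/297) = 120.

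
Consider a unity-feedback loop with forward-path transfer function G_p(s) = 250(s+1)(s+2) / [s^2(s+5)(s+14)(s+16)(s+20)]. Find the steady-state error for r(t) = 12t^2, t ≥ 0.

1075.2

The open loop has two poles at the origin → type 2 system.
K_a = lim_{s→0} s^2·G_p(s) = 250·1·2 / (5·14·16·20) = 5/224.
r(t) = 12t^2 gives R(s) = 24/s^3.
e_ss = 24/K_a = 24/(5/224) = 1075.2.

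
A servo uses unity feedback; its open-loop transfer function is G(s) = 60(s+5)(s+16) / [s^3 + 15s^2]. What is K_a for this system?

320

Factoring s^2 from the denominator leaves a polynomial with constant term 15, so the system is type 2.
K_a = lim_{s→0} s^2·G(s) = 60·5·16 / 15 = 320.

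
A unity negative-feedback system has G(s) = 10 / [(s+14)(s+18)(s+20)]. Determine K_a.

0

The open loop has no poles at the origin → type 0 system.
K_a = lim_{s→0} s^2·G(s) = 0 (the extra factor of s kills the finite limit).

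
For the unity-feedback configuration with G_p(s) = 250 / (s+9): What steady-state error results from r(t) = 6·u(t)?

54/259

G_p(s) has no factors of s in the denominator, so the system is type 0.
K_p = lim_{s→0} G_p(s) = 250 / (9) = 250/9.
e_ss = 6/(1 + K_p) = 6/(259/9) = 54/259.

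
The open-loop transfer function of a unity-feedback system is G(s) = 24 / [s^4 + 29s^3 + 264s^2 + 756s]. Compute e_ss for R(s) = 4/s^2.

126

The denominator has no term below 756s — 1 pole at s=0, type 1.
K_v = lim_{s→0} s·G(s) = 24 / 756 = 2/63.
e_ss = 4/K_v = 4/(2/63) = 126.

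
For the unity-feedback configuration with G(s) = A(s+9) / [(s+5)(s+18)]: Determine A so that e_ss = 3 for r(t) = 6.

No free integrators in G(s): this is a type 0 system.
K_p = lim_{s→0} G(s) = A·9 / (5·18) = 0.1·A.
e_ss = 6/(1 + K_p) = 3 ⇒ 1 + 0.1·A = 2 ⇒ A = 10.

10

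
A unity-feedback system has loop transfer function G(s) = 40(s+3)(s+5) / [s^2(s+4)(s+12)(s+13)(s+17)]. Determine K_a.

System type = 2 (two poles at s=0).
K_a = lim_{s→0} s^2·G(s) = 40·3·5 / (4·12·13·17) = 25/442.

25/442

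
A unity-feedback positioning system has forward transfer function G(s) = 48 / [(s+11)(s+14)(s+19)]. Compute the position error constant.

24/1463

G(s) has no factors of s in the denominator, so the system is type 0.
K_p = lim_{s→0} G(s) = 48 / (11·14·19) = 24/1463.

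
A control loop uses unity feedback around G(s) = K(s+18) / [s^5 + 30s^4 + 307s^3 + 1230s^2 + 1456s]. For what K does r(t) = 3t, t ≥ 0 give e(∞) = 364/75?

50

The denominator has no term below 1456s — 1 pole at s=0, type 1.
K_v = lim_{s→0} s·G(s) = K·18 / 1456 = (9/728)·K.
e_ss = 3/K_v = 364/75 ⇒ K_v = 225/364 ⇒ K = (225/364)/(9/728) = 50.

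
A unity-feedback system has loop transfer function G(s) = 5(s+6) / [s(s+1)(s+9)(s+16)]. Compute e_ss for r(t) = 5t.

G(s) has one factor of s in the denominator, so the system is type 1.
K_v = lim_{s→0} s·G(s) = 5·6 / (1·9·16) = 5/24.
e_ss = 5/K_v = 5/(5/24) = 24.

24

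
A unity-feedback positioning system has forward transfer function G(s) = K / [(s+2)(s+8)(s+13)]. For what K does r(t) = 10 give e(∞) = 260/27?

8

No free integrators in G(s): this is a type 0 system.
K_p = lim_{s→0} G(s) = K / (2·8·13) = (1/208)·K.
e_ss = 10/(1 + K_p) = 260/27 ⇒ 1 + (1/208)·K = 27/26 ⇒ K = 8.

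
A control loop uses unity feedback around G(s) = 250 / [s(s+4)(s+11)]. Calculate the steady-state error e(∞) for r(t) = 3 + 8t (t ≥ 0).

One free integrator in G(s): this is a type 1 system. Taking each input component in turn:
  • 3: tracked with zero error.
  • 8t: e_ss = 8/K_v with K_v=125/22 → 1.408.
Total e_ss = 1.408.

1.408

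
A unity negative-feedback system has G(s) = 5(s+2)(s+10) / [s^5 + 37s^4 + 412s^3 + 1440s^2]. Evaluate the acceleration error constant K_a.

5/72

Factoring s^2 from the denominator leaves a polynomial with constant term 1440, so the system is type 2.
K_a = lim_{s→0} s^2·G(s) = 5·2·10 / 1440 = 5/72.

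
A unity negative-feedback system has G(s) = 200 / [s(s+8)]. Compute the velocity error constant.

25

One free integrator in G(s): this is a type 1 system.
K_v = lim_{s→0} s·G(s) = 200 / (8) = 25.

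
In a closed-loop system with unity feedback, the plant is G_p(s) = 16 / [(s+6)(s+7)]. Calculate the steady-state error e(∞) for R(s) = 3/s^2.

infinity

System type = 0 (no poles at s=0).
K_v = lim_{s→0} s·G_p(s) = 0; the steady-state error to this ramp input grows without bound.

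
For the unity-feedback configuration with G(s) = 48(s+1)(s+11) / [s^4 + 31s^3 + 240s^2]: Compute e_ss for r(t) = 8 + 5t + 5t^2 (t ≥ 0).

50/11

Lowest-order denominator term is 240s^2, so the open loop has 2 poles at the origin → type 2 system. Taking each input component in turn:
  • 8: tracked with zero error.
  • 5t: tracked with zero error.
  • 5t^2: e_ss = 10/K_a with K_a=2.2 → 50/11.
Total e_ss = 50/11.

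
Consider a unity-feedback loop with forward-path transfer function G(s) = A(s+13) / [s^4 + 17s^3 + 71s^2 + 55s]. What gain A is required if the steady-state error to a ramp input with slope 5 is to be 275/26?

Factoring s from the denominator leaves a polynomial with constant term 55, so the system is type 1.
K_v = lim_{s→0} s·G(s) = A·13 / 55 = (13/55)·A.
e_ss = 5/K_v = 275/26 ⇒ K_v = 26/55 ⇒ A = (26/55)/(13/55) = 2.

2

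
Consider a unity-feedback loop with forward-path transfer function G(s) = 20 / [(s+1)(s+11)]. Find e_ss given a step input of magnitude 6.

G(s) has no factors of s in the denominator, so the system is type 0.
K_p = lim_{s→0} G(s) = 20 / (1·11) = 20/11.
e_ss = 6/(1 + K_p) = 6/(31/11) = 66/31.

66/31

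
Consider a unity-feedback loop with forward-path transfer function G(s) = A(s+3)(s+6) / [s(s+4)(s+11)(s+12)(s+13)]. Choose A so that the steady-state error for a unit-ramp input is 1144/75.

25

System type = 1 (one pole at s=0).
K_v = lim_{s→0} s·G(s) = A·3·6 / (4·11·12·13) = (3/1144)·A.
e_ss = 1/K_v = 1144/75 ⇒ K_v = 75/1144 ⇒ A = (75/1144)/(3/1144) = 25.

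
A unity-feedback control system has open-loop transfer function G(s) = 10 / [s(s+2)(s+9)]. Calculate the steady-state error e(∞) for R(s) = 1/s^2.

G(s) has one factor of s in the denominator, so the system is type 1.
K_v = lim_{s→0} s·G(s) = 10 / (2·9) = 5/9.
e_ss = 1/K_v = 1/(5/9) = 1.8.

1.8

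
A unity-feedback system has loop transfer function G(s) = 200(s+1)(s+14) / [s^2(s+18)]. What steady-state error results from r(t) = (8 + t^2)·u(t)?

9/700

System type = 2 (two poles at s=0). Taking each input component in turn:
  • 8: tracked with zero error.
  • t^2: e_ss = 2/K_a with K_a=1400/9 → 9/700.
Total e_ss = 9/700.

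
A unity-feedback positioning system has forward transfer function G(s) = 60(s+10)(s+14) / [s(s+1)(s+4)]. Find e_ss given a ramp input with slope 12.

1/175

System type = 1 (one pole at s=0).
K_v = lim_{s→0} s·G(s) = 60·10·14 / (1·4) = 2100.
e_ss = 12/K_v = 12/2100 = 1/175.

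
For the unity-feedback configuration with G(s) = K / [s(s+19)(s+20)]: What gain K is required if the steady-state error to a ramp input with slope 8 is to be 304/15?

150

G(s) has one factor of s in the denominator, so the system is type 1.
K_v = lim_{s→0} s·G(s) = K / (19·20) = (1/380)·K.
e_ss = 8/K_v = 304/15 ⇒ K_v = 15/38 ⇒ K = (15/38)/(1/380) = 150.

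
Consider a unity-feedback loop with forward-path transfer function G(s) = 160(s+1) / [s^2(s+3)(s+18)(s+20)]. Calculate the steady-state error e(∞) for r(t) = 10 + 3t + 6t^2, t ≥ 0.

Two free integrators in G(s): this is a type 2 system. Treating each term separately:
  • 10: tracked with zero error.
  • 3t: tracked with zero error.
  • 6t^2: e_ss = 12/K_a with K_a=4/27 → 81.
Total e_ss = 81.

81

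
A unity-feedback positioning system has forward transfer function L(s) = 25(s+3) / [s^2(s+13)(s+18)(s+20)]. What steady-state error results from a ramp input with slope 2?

0

Two free integrators in L(s): this is a type 2 system.
K_v = ∞ for a type-2 system; e_ss to a ramp is zero.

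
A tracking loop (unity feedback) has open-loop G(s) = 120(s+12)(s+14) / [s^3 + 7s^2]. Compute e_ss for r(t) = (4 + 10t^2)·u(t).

1/144

Lowest-order denominator term is 7s^2, so the open loop has 2 poles at the origin → type 2 system. Taking each input component in turn:
  • 4: tracked with zero error.
  • 10t^2: e_ss = 20/K_a with K_a=2880 → 1/144.
Total e_ss = 1/144.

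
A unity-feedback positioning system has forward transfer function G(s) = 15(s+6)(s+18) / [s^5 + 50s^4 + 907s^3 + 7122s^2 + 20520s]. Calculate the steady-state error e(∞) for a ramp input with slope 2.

Factoring s from the denominator leaves a polynomial with constant term 20520, so the system is type 1.
K_v = lim_{s→0} s·G(s) = 15·6·18 / 20520 = 3/38.
e_ss = 2/K_v = 2/(3/38) = 76/3.

76/3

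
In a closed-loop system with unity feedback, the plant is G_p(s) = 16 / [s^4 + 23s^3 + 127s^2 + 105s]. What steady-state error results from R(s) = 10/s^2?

The denominator has no term below 105s — 1 pole at s=0, type 1.
K_v = lim_{s→0} s·G_p(s) = 16 / 105 = 16/105.
e_ss = 10/K_v = 10/(16/105) = 65.625.

65.625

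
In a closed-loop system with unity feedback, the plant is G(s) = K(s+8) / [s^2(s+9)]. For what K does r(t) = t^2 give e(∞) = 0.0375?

Two free integrators in G(s): this is a type 2 system.
K_a = lim_{s→0} s^2·G(s) = K·8 / (9) = (8/9)·K.
e_ss = 2/K_a = 0.0375 ⇒ K_a = 160/3 ⇒ K = (160/3)/(8/9) = 60.

60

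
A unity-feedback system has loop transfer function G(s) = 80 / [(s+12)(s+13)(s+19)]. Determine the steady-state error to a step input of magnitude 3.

2223/761

No free integrators in G(s): this is a type 0 system.
K_p = lim_{s→0} G(s) = 80 / (12·13·19) = 20/741.
e_ss = 3/(1 + K_p) = 3/(761/741) = 2223/761.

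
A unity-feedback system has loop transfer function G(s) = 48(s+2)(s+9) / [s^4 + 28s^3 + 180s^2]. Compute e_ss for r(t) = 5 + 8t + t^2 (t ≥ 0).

5/12

The denominator has no term below 180s^2 — 2 poles at s=0, type 2. Treating each term separately:
  • 5: tracked with zero error.
  • 8t: tracked with zero error.
  • t^2: e_ss = 2/K_a with K_a=4.8 → 5/12.
Total e_ss = 5/12.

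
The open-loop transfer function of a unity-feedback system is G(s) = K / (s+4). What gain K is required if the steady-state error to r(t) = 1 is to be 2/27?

50

System type = 0 (no poles at s=0).
K_p = lim_{s→0} G(s) = K / (4) = 0.25·K.
e_ss = 1/(1 + K_p) = 2/27 ⇒ 1 + 0.25·K = 13.5 ⇒ K = 50.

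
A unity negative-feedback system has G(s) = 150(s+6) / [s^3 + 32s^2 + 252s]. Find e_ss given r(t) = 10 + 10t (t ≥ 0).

Lowest-order denominator term is 252s, so the open loop has 1 pole at the origin → type 1 system. By superposition:
  • 10: tracked with zero error.
  • 10t: e_ss = 10/K_v with K_v=25/7 → 2.8.
Total e_ss = 2.8.

2.8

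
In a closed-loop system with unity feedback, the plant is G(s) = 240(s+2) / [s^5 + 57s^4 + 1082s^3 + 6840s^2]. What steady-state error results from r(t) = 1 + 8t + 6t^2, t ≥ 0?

Lowest-order denominator term is 6840s^2, so the open loop has 2 poles at the origin → type 2 system. By superposition:
  • 1: tracked with zero error.
  • 8t: tracked with zero error.
  • 6t^2: e_ss = 12/K_a with K_a=4/57 → 171.
Total e_ss = 171.

171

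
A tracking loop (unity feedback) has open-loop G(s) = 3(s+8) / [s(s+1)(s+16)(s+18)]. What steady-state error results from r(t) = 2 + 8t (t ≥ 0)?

One free integrator in G(s): this is a type 1 system. Taking each input component in turn:
  • 2: tracked with zero error.
  • 8t: e_ss = 8/K_v with K_v=1/12 → 96.
Total e_ss = 96.

96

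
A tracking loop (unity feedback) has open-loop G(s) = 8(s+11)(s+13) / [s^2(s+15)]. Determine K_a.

Two free integrators in G(s): this is a type 2 system.
K_a = lim_{s→0} s^2·G(s) = 8·11·13 / (15) = 1144/15.

1144/15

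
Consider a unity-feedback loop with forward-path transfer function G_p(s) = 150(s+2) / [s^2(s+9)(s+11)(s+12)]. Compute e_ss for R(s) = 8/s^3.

31.68

System type = 2 (two poles at s=0).
K_a = lim_{s→0} s^2·G_p(s) = 150·2 / (9·11·12) = 25/99.
r(t) = 4t^2 gives R(s) = 8/s^3.
e_ss = 8/K_a = 8/(25/99) = 31.68.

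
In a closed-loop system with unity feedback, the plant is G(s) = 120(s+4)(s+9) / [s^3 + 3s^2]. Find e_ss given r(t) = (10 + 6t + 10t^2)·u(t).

Lowest-order denominator term is 3s^2, so the open loop has 2 poles at the origin → type 2 system. Treating each term separately:
  • 10: tracked with zero error.
  • 6t: tracked with zero error.
  • 10t^2: e_ss = 20/K_a with K_a=1440 → 1/72.
Total e_ss = 1/72.

1/72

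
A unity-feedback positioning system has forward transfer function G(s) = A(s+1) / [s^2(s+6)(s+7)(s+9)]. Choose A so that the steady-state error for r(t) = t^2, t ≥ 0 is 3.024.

250

Two free integrators in G(s): this is a type 2 system.
K_a = lim_{s→0} s^2·G(s) = A·1 / (6·7·9) = (1/378)·A.
e_ss = 2/K_a = 3.024 ⇒ K_a = 125/189 ⇒ A = (125/189)/(1/378) = 250.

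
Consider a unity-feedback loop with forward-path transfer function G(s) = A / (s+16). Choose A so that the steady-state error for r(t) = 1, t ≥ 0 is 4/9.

20

System type = 0 (no poles at s=0).
K_p = lim_{s→0} G(s) = A / (16) = 0.0625·A.
e_ss = 1/(1 + K_p) = 4/9 ⇒ 1 + 0.0625·A = 2.25 ⇒ A = 20.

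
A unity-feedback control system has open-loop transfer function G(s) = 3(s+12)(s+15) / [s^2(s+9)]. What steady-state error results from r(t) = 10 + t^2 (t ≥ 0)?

System type = 2 (two poles at s=0). Treating each term separately:
  • 10: tracked with zero error.
  • t^2: e_ss = 2/K_a with K_a=60 → 1/30.
Total e_ss = 1/30.

1/30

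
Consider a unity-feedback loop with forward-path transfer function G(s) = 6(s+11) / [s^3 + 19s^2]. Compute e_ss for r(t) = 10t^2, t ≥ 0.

190/33

Lowest-order denominator term is 19s^2, so the open loop has 2 poles at the origin → type 2 system.
K_a = lim_{s→0} s^2·G(s) = 6·11 / 19 = 66/19.
r(t) = 10t^2 gives R(s) = 20/s^3.
e_ss = 20/K_a = 20/(66/19) = 190/33.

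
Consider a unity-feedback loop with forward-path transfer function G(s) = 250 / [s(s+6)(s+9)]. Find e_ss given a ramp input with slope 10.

System type = 1 (one pole at s=0).
K_v = lim_{s→0} s·G(s) = 250 / (6·9) = 125/27.
e_ss = 10/K_v = 10/(125/27) = 2.16.

2.16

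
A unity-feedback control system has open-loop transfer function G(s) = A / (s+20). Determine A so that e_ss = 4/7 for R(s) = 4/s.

No free integrators in G(s): this is a type 0 system.
K_p = lim_{s→0} G(s) = A / (20) = 0.05·A.
e_ss = 4/(1 + K_p) = 4/7 ⇒ 1 + 0.05·A = 7 ⇒ A = 120.

120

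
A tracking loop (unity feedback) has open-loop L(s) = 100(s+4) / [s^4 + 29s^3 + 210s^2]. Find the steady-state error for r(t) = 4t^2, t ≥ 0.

The denominator has no term below 210s^2 — 2 poles at s=0, type 2.
K_a = lim_{s→0} s^2·L(s) = 100·4 / 210 = 40/21.
r(t) = 4t^2 gives R(s) = 8/s^3.
e_ss = 8/K_a = 8/(40/21) = 4.2.

4.2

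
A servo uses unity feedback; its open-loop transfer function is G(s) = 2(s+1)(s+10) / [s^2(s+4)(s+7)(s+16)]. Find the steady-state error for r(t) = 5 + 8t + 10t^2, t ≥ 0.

448

G(s) has two factors of s in the denominator, so the system is type 2. By superposition:
  • 5: tracked with zero error.
  • 8t: tracked with zero error.
  • 10t^2: e_ss = 20/K_a with K_a=5/112 → 448.
Total e_ss = 448.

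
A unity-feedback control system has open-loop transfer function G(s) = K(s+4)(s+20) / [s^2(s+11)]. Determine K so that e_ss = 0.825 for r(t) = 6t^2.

2

The open loop has two poles at the origin → type 2 system.
K_a = lim_{s→0} s^2·G(s) = K·4·20 / (11) = (80/11)·K.
e_ss = 12/K_a = 0.825 ⇒ K_a = 160/11 ⇒ K = (160/11)/(80/11) = 2.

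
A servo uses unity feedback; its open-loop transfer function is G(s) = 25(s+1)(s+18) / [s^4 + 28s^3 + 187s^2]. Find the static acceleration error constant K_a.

Lowest-order denominator term is 187s^2, so the open loop has 2 poles at the origin → type 2 system.
K_a = lim_{s→0} s^2·G(s) = 25·1·18 / 187 = 450/187.

450/187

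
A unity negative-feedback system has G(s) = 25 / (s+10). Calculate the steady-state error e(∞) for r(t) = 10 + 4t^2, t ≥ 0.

The open loop has no poles at the origin → type 0 system. By superposition:
  • 10: e_ss = 10/(1+K_p) with K_p=2.5 → 20/7.
  • 4t^2: a type-0 system cannot track it, e_ss → ∞.
The unbounded component dominates.

infinity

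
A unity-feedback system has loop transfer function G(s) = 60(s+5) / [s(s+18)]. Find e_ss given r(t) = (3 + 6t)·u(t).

0.36

One free integrator in G(s): this is a type 1 system. Taking each input component in turn:
  • 3: tracked with zero error.
  • 6t: e_ss = 6/K_v with K_v=50/3 → 0.36.
Total e_ss = 0.36.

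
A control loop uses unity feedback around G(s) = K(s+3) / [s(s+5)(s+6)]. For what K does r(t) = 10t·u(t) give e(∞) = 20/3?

G(s) has one factor of s in the denominator, so the system is type 1.
K_v = lim_{s→0} s·G(s) = K·3 / (5·6) = 0.1·K.
e_ss = 10/K_v = 20/3 ⇒ K_v = 1.5 ⇒ K = 1.5/0.1 = 15.

15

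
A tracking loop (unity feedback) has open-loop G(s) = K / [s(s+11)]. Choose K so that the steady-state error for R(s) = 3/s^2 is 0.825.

G(s) has one factor of s in the denominator, so the system is type 1.
K_v = lim_{s→0} s·G(s) = K / (11) = (1/11)·K.
e_ss = 3/K_v = 0.825 ⇒ K_v = 40/11 ⇒ K = (40/11)/(1/11) = 40.

40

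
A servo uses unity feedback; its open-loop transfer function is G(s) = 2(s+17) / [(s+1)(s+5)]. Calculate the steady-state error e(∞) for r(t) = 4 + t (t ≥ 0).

System type = 0 (no poles at s=0). Treating each term separately:
  • 4: e_ss = 4/(1+K_p) with K_p=6.8 → 20/39.
  • t: a type-0 system cannot track it, e_ss → ∞.
The unbounded component dominates.

infinity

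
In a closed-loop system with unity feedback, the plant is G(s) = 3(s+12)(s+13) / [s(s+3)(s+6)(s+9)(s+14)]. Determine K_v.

One free integrator in G(s): this is a type 1 system.
K_v = lim_{s→0} s·G(s) = 3·12·13 / (3·6·9·14) = 13/63.

13/63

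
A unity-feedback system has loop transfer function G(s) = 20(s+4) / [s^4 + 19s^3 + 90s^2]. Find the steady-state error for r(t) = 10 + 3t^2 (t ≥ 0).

Lowest-order denominator term is 90s^2, so the open loop has 2 poles at the origin → type 2 system. Taking each input component in turn:
  • 10: tracked with zero error.
  • 3t^2: e_ss = 6/K_a with K_a=8/9 → 6.75.
Total e_ss = 6.75.

6.75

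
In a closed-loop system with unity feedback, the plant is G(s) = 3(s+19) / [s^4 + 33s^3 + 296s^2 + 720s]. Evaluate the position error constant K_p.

infinity

K_p = lim_{s→0} G(s); with 1 pole at the origin the limit diverges, so K_p = ∞.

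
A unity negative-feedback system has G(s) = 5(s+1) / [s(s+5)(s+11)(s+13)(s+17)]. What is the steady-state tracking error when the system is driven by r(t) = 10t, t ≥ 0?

24310

System type = 1 (one pole at s=0).
K_v = lim_{s→0} s·G(s) = 5·1 / (5·11·13·17) = 1/2431.
e_ss = 10/K_v = 10/(1/2431) = 24310.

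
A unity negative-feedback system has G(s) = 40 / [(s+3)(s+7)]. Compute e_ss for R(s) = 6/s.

The open loop has no poles at the origin → type 0 system.
K_p = lim_{s→0} G(s) = 40 / (3·7) = 40/21.
e_ss = 6/(1 + K_p) = 6/(61/21) = 126/61.

126/61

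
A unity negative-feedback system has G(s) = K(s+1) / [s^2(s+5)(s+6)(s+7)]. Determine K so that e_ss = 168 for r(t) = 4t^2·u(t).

10

Two free integrators in G(s): this is a type 2 system.
K_a = lim_{s→0} s^2·G(s) = K·1 / (5·6·7) = (1/210)·K.
e_ss = 8/K_a = 168 ⇒ K_a = 1/21 ⇒ K = (1/21)/(1/210) = 10.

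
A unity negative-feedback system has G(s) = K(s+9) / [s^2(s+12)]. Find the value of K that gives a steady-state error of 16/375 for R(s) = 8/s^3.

250

Two free integrators in G(s): this is a type 2 system.
K_a = lim_{s→0} s^2·G(s) = K·9 / (12) = 0.75·K.
e_ss = 8/K_a = 16/375 ⇒ K_a = 187.5 ⇒ K = 187.5/0.75 = 250.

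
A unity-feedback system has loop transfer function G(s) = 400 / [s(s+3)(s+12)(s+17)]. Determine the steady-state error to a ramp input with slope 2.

3.06

G(s) has one factor of s in the denominator, so the system is type 1.
K_v = lim_{s→0} s·G(s) = 400 / (3·12·17) = 100/153.
e_ss = 2/K_v = 2/(100/153) = 3.06.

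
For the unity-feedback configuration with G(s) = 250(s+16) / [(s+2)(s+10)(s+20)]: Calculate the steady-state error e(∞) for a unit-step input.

G(s) has no factors of s in the denominator, so the system is type 0.
K_p = lim_{s→0} G(s) = 250·16 / (2·10·20) = 10.
e_ss = 1/(1 + K_p) = 1/11.

1/11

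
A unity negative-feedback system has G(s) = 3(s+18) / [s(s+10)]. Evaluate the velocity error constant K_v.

One free integrator in G(s): this is a type 1 system.
K_v = lim_{s→0} s·G(s) = 3·18 / (10) = 5.4.

5.4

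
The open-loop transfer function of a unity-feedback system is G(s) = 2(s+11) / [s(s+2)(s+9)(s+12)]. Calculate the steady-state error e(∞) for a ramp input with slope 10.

1080/11

The open loop has one pole at the origin → type 1 system.
K_v = lim_{s→0} s·G(s) = 2·11 / (2·9·12) = 11/108.
e_ss = 10/K_v = 10/(11/108) = 1080/11.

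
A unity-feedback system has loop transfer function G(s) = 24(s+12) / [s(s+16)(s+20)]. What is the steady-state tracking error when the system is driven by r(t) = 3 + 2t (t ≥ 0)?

One free integrator in G(s): this is a type 1 system. Taking each input component in turn:
  • 3: tracked with zero error.
  • 2t: e_ss = 2/K_v with K_v=0.9 → 20/9.
Total e_ss = 20/9.

20/9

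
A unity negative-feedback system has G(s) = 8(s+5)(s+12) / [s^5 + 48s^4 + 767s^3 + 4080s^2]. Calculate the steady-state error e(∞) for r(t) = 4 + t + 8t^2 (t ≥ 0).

Lowest-order denominator term is 4080s^2, so the open loop has 2 poles at the origin → type 2 system. By superposition:
  • 4: tracked with zero error.
  • t: tracked with zero error.
  • 8t^2: e_ss = 16/K_a with K_a=2/17 → 136.
Total e_ss = 136.

136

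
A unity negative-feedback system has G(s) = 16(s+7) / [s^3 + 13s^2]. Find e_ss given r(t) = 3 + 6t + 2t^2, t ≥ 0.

Factoring s^2 from the denominator leaves a polynomial with constant term 13, so the system is type 2. By superposition:
  • 3: tracked with zero error.
  • 6t: tracked with zero error.
  • 2t^2: e_ss = 4/K_a with K_a=112/13 → 13/28.
Total e_ss = 13/28.

13/28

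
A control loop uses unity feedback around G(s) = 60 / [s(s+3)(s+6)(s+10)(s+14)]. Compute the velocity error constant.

1/42

G(s) has one factor of s in the denominator, so the system is type 1.
K_v = lim_{s→0} s·G(s) = 60 / (3·6·10·14) = 1/42.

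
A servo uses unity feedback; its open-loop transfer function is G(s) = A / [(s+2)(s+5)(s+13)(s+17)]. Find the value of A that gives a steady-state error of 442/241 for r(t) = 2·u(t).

200

G(s) has no factors of s in the denominator, so the system is type 0.
K_p = lim_{s→0} G(s) = A / (2·5·13·17) = (1/2210)·A.
e_ss = 2/(1 + K_p) = 442/241 ⇒ 1 + (1/2210)·A = 241/221 ⇒ A = 200.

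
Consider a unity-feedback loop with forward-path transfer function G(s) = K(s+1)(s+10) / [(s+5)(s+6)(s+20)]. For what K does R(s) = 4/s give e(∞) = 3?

20

System type = 0 (no poles at s=0).
K_p = lim_{s→0} G(s) = K·1·10 / (5·6·20) = (1/60)·K.
e_ss = 4/(1 + K_p) = 3 ⇒ 1 + (1/60)·K = 4/3 ⇒ K = 20.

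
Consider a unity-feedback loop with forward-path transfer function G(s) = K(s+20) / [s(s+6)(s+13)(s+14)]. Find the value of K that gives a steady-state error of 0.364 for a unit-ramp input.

System type = 1 (one pole at s=0).
K_v = lim_{s→0} s·G(s) = K·20 / (6·13·14) = (5/273)·K.
e_ss = 1/K_v = 0.364 ⇒ K_v = 250/91 ⇒ K = (250/91)/(5/273) = 150.

150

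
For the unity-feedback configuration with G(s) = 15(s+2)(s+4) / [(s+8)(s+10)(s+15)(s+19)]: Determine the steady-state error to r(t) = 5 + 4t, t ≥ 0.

G(s) has no factors of s in the denominator, so the system is type 0. Treating each term separately:
  • 5: e_ss = 5/(1+K_p) with K_p=1/190 → 950/191.
  • 4t: a type-0 system cannot track it, e_ss → ∞.
The unbounded component dominates.

infinity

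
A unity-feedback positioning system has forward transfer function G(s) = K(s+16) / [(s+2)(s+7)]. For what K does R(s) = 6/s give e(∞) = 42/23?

G(s) has no factors of s in the denominator, so the system is type 0.
K_p = lim_{s→0} G(s) = K·16 / (2·7) = (8/7)·K.
e_ss = 6/(1 + K_p) = 42/23 ⇒ 1 + (8/7)·K = 23/7 ⇒ K = 2.

2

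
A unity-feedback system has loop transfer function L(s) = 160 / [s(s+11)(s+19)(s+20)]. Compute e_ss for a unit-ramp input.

26.125

L(s) has one factor of s in the denominator, so the system is type 1.
K_v = lim_{s→0} s·L(s) = 160 / (11·19·20) = 8/209.
e_ss = 1/K_v = 1/(8/209) = 26.125.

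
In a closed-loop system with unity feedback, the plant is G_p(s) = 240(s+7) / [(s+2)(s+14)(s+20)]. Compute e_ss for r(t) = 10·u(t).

G_p(s) has no factors of s in the denominator, so the system is type 0.
K_p = lim_{s→0} G_p(s) = 240·7 / (2·14·20) = 3.
e_ss = 10/(1 + K_p) = 10/4 = 2.5.

2.5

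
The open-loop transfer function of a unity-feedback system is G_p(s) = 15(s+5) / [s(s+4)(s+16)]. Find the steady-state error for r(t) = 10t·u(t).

G_p(s) has one factor of s in the denominator, so the system is type 1.
K_v = lim_{s→0} s·G_p(s) = 15·5 / (4·16) = 75/64.
e_ss = 10/K_v = 10/(75/64) = 128/15.

128/15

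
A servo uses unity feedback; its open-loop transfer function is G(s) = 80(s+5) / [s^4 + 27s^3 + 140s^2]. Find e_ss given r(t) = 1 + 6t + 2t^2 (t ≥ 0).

1.4

Factoring s^2 from the denominator leaves a polynomial with constant term 140, so the system is type 2. By superposition:
  • 1: tracked with zero error.
  • 6t: tracked with zero error.
  • 2t^2: e_ss = 4/K_a with K_a=20/7 → 1.4.
Total e_ss = 1.4.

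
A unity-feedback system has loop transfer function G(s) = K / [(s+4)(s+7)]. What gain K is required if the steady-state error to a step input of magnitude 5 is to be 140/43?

15

G(s) has no factors of s in the denominator, so the system is type 0.
K_p = lim_{s→0} G(s) = K / (4·7) = (1/28)·K.
e_ss = 5/(1 + K_p) = 140/43 ⇒ 1 + (1/28)·K = 43/28 ⇒ K = 15.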